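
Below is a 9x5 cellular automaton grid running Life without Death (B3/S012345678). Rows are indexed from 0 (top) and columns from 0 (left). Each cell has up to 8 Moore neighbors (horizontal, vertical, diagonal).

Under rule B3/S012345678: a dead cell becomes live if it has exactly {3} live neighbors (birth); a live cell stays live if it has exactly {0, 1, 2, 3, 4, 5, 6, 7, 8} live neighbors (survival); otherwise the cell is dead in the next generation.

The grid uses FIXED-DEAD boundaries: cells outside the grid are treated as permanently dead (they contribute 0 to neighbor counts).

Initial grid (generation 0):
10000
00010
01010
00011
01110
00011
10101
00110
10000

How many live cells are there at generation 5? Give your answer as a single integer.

Simulating step by step:
Generation 0 (given above): 17 live cells
Generation 1: 20 live cells
10000
00110
01010
01011
01110
00011
11101
00110
10000
Generation 2: 24 live cells
10000
01110
01010
11011
01110
10011
11101
10110
10000
Generation 3: 28 live cells
11100
11110
01010
11011
01110
10011
11101
10110
11000
Generation 4: 30 live cells
11110
11110
01010
11011
01110
10011
11101
10110
11100
Generation 5: 32 live cells
11110
11111
01010
11011
01110
10011
11101
10110
11110
Population at generation 5: 32

Answer: 32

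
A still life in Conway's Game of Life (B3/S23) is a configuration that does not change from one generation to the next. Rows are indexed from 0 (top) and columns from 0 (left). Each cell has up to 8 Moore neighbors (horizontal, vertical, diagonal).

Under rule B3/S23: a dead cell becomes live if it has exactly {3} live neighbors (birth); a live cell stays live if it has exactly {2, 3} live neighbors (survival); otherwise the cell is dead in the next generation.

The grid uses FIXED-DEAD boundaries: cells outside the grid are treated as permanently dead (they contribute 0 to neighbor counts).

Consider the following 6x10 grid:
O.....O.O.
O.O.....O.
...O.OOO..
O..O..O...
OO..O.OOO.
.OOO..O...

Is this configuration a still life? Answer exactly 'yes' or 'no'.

Answer: no

Derivation:
Compute generation 1 and compare to generation 0 (given above):
Generation 1:
.O.....O..
.O...O..O.
.OOOOOOO..
OOOO....O.
O...O.O...
OOOO.OO...
Cell (0,0) differs: gen0=1 vs gen1=0 -> NOT a still life.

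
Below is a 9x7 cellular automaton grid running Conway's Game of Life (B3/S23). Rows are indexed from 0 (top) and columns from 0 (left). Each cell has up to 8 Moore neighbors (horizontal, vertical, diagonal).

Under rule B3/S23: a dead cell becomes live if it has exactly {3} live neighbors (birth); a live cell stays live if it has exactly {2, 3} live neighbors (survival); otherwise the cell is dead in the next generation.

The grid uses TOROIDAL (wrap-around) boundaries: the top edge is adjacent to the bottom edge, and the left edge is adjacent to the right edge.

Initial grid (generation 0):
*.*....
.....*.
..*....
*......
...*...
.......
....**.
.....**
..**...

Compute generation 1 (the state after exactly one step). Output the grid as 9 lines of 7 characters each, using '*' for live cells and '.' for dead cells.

Simulating step by step:
Generation 0 (given above): 12 live cells
Generation 1: 15 live cells
(generation 1 grid is the final answer)

Answer: .***...
.*.....
.......
.......
.......
....*..
....***
...*.**
.***..*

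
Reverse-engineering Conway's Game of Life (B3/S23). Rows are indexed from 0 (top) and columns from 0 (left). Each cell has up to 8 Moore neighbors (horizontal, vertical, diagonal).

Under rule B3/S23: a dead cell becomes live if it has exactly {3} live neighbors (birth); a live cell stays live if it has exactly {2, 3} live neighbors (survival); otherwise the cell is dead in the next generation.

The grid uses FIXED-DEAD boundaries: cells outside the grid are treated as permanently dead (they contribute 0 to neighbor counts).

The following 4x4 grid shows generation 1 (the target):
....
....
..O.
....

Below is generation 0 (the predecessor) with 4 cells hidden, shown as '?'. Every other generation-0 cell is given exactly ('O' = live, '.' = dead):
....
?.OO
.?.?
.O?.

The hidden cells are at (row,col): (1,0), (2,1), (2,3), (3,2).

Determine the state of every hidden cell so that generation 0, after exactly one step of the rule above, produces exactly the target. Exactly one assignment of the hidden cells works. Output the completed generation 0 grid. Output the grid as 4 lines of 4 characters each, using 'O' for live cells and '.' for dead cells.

Answer: ....
..OO
....
.O..

Derivation:
Hidden generation-0 cells (in order): (1,0), (2,1), (2,3), (3,2).
A hidden cell only influences target cells in its own 3x3 neighborhood. Try each of the 2^4 = 16 assignments, step the completed generation 0 forward once under B3/S23, and compare with the target:
  (1,0)=. (2,1)=. (2,3)=. (3,2)=. -> step reproduces the target at every cell -> ACCEPT
  (1,0)=. (2,1)=. (2,3)=. (3,2)=O -> step gives (2,1)='O' but target has '.' -> reject
  (1,0)=. (2,1)=. (2,3)=O (3,2)=. -> step gives (1,2)='O' but target has '.' -> reject
  (1,0)=. (2,1)=. (2,3)=O (3,2)=O -> step gives (1,2)='O' but target has '.' -> reject
  (1,0)=. (2,1)=O (2,3)=. (3,2)=. -> step gives (1,2)='O' but target has '.' -> reject
  (1,0)=. (2,1)=O (2,3)=. (3,2)=O -> step gives (1,2)='O' but target has '.' -> reject
  (1,0)=. (2,1)=O (2,3)=O (3,2)=. -> step gives (1,2)='O' but target has '.' -> reject
  (1,0)=. (2,1)=O (2,3)=O (3,2)=O -> step gives (1,2)='O' but target has '.' -> reject
  (1,0)=O (2,1)=. (2,3)=. (3,2)=. -> step gives (2,1)='O' but target has '.' -> reject
  (1,0)=O (2,1)=. (2,3)=. (3,2)=O -> step gives (2,2)='.' but target has 'O' -> reject
  (1,0)=O (2,1)=. (2,3)=O (3,2)=. -> step gives (1,2)='O' but target has '.' -> reject
  (1,0)=O (2,1)=. (2,3)=O (3,2)=O -> step gives (1,2)='O' but target has '.' -> reject
  (1,0)=O (2,1)=O (2,3)=. (3,2)=. -> step gives (1,1)='O' but target has '.' -> reject
  (1,0)=O (2,1)=O (2,3)=. (3,2)=O -> step gives (1,1)='O' but target has '.' -> reject
  (1,0)=O (2,1)=O (2,3)=O (3,2)=. -> step gives (1,1)='O' but target has '.' -> reject
  (1,0)=O (2,1)=O (2,3)=O (3,2)=O -> step gives (1,1)='O' but target has '.' -> reject
Unique solution: (1,0)=dead, (2,1)=dead, (2,3)=dead, (3,2)=dead.
Check: live-neighbor counts of every cell in the completed generation 0:
0122
0111
1232
1010
Applying B3/S23 to generation 0 with these counts gives:
....
....
..O.
....
which matches the target exactly.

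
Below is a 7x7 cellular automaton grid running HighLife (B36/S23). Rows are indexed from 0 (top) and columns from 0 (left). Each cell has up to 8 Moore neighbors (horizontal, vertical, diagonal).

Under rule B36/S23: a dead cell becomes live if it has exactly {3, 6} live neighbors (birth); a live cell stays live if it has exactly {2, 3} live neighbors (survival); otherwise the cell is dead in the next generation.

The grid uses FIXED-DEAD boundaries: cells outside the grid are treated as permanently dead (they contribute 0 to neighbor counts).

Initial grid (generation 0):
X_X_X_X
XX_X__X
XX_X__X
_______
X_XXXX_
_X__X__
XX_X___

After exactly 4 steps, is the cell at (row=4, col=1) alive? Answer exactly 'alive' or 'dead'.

Simulating step by step:
Generation 0 (given above): 22 live cells
Generation 1: 20 live cells
X_XX_X_
___XX_X
XX_____
X____X_
_XXXXX_
_____X_
XXX____
Generation 2: 22 live cells
__XX_X_
X__XXX_
XX__XX_
X__X_X_
_XXX_XX
X____X_
_X_____
Generation 3: 22 live cells
__XX_X_
X_____X
XXX___X
X__XX__
XXXX_XX
X___XXX
_______
Generation 4: 21 live cells
_______
X__X_XX
X_XX_X_
__X_X_X
X_X_X_X
X_XXX_X
_____X_

Cell (4,1) at generation 4: 0 -> dead

Answer: dead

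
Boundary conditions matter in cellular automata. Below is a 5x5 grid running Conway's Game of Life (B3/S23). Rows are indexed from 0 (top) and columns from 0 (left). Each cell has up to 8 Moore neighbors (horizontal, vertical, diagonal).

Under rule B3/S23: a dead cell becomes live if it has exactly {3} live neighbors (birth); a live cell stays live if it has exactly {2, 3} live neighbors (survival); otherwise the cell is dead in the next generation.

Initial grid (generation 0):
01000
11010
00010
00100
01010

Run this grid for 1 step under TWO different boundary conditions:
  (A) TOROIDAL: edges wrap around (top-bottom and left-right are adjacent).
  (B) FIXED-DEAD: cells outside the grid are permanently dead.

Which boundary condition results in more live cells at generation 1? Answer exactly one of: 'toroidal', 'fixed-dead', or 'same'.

Answer: toroidal

Derivation:
Under TOROIDAL boundary, generation 1:
01001
11001
01011
00110
01000
Population = 11

Under FIXED-DEAD boundary, generation 1:
11100
11000
01010
00110
00100
Population = 10

Comparison: toroidal=11, fixed-dead=10 -> toroidal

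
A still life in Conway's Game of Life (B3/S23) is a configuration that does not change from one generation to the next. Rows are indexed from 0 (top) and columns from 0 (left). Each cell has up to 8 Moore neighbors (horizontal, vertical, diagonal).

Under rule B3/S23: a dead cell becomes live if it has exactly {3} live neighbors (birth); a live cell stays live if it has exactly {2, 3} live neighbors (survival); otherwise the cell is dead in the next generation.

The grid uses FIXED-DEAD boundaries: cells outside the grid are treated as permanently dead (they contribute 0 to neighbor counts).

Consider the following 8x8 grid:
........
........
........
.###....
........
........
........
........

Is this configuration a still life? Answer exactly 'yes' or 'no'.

Compute generation 1 and compare to generation 0 (given above):
Generation 1:
........
........
..#.....
..#.....
..#.....
........
........
........
Cell (2,2) differs: gen0=0 vs gen1=1 -> NOT a still life.

Answer: no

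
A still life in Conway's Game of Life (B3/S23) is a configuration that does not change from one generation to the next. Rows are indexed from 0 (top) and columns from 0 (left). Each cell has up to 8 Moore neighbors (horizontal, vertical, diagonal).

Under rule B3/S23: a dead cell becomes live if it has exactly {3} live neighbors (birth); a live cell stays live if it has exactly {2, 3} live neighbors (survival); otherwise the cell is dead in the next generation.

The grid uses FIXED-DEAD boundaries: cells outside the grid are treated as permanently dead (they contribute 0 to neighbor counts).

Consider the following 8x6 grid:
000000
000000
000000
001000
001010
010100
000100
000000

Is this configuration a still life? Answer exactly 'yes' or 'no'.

Compute generation 1 and compare to generation 0 (given above):
Generation 1:
000000
000000
000000
000100
011000
000110
001000
000000
Cell (3,2) differs: gen0=1 vs gen1=0 -> NOT a still life.

Answer: no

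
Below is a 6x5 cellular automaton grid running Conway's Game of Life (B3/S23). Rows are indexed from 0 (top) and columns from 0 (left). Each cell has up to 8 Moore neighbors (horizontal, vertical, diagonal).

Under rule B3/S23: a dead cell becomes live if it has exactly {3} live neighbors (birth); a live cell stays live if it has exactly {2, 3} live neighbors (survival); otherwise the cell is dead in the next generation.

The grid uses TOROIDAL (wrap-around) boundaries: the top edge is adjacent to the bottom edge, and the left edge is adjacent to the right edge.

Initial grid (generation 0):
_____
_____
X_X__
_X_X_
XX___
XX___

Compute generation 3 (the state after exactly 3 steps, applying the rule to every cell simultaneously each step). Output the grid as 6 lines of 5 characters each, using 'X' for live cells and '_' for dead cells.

Simulating step by step:
Generation 0 (given above): 8 live cells
Generation 1: 6 live cells
_____
_____
_XX__
____X
____X
XX___
Generation 2: 4 live cells
_____
_____
_____
X__X_
____X
X____
Generation 3: 3 live cells
(generation 3 grid is the final answer)

Answer: _____
_____
_____
____X
X___X
_____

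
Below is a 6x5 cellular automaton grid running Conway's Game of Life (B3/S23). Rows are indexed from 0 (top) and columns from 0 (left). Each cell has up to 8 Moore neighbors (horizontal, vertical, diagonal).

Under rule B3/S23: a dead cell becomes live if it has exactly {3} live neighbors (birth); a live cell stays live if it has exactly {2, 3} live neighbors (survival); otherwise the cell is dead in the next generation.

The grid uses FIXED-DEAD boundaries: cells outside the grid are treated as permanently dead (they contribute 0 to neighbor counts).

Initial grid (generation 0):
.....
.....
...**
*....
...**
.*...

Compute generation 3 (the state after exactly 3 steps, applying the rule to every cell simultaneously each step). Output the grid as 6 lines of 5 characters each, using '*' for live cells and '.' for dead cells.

Answer: .....
.....
.....
.....
.....
.....

Derivation:
Simulating step by step:
Generation 0 (given above): 6 live cells
Generation 1: 0 live cells
.....
.....
.....
.....
.....
.....
Generation 2: 0 live cells
.....
.....
.....
.....
.....
.....
Generation 3: 0 live cells
(generation 3 grid is the final answer)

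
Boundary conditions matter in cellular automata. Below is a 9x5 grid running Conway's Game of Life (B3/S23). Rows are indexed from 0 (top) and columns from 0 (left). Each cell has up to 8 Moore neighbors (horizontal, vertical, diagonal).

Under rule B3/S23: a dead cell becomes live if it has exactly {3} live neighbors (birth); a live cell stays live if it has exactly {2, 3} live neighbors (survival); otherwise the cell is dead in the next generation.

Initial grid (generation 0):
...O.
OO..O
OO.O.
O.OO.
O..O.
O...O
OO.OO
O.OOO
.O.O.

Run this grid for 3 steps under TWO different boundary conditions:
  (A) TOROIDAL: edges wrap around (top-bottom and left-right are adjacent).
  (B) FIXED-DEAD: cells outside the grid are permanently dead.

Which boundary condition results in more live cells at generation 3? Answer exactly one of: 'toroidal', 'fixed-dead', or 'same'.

Answer: toroidal

Derivation:
Under TOROIDAL boundary, generation 3:
.O..O
O.OOO
...O.
...OO
....O
.O.O.
..O..
.O...
OOO..
Population = 17

Under FIXED-DEAD boundary, generation 3:
...O.
.OOO.
OO.O.
..O..
O.OO.
O..O.
O....
OO...
.....
Population = 16

Comparison: toroidal=17, fixed-dead=16 -> toroidal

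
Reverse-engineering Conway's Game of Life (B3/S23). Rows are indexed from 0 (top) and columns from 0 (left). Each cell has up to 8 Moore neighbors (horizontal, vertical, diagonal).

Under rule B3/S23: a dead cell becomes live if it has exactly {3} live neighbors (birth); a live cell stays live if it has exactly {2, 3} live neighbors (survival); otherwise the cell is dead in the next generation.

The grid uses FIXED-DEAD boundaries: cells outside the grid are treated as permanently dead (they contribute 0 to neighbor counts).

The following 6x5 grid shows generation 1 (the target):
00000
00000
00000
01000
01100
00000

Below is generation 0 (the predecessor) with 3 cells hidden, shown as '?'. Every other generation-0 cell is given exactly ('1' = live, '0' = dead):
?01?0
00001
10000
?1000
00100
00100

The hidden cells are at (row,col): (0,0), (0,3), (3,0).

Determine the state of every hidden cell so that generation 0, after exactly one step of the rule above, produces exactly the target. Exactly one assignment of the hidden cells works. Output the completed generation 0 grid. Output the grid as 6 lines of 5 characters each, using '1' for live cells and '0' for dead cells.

Hidden generation-0 cells (in order): (0,0), (0,3), (3,0).
A hidden cell only influences target cells in its own 3x3 neighborhood. Try each of the 2^3 = 8 assignments, step the completed generation 0 forward once under B3/S23, and compare with the target:
  (0,0)=0 (0,3)=0 (3,0)=0 -> step reproduces the target at every cell -> ACCEPT
  (0,0)=0 (0,3)=0 (3,0)=1 -> step gives (2,0)='1' but target has '0' -> reject
  (0,0)=0 (0,3)=1 (3,0)=0 -> step gives (0,3)='1' but target has '0' -> reject
  (0,0)=0 (0,3)=1 (3,0)=1 -> step gives (0,3)='1' but target has '0' -> reject
  (0,0)=1 (0,3)=0 (3,0)=0 -> step gives (1,1)='1' but target has '0' -> reject
  (0,0)=1 (0,3)=0 (3,0)=1 -> step gives (1,1)='1' but target has '0' -> reject
  (0,0)=1 (0,3)=1 (3,0)=0 -> step gives (0,3)='1' but target has '0' -> reject
  (0,0)=1 (0,3)=1 (3,0)=1 -> step gives (0,3)='1' but target has '0' -> reject
Unique solution: (0,0)=dead, (0,3)=dead, (3,0)=dead.
Check: live-neighbor counts of every cell in the completed generation 0:
01021
12120
12111
22210
13220
02120
Applying B3/S23 to generation 0 with these counts gives:
00000
00000
00000
01000
01100
00000
which matches the target exactly.

Answer: 00100
00001
10000
01000
00100
00100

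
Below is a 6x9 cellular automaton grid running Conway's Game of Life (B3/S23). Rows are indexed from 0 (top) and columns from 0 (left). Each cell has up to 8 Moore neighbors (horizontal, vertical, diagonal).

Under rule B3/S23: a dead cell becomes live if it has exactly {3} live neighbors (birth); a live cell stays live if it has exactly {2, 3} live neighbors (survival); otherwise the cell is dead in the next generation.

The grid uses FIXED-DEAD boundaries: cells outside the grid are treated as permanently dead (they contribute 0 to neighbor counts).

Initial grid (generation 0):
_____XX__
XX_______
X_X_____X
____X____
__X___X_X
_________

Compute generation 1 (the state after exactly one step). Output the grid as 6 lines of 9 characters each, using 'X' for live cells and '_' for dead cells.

Answer: _________
XX_______
X________
_X_X___X_
_________
_________

Derivation:
Simulating step by step:
Generation 0 (given above): 11 live cells
Generation 1: 6 live cells
(generation 1 grid is the final answer)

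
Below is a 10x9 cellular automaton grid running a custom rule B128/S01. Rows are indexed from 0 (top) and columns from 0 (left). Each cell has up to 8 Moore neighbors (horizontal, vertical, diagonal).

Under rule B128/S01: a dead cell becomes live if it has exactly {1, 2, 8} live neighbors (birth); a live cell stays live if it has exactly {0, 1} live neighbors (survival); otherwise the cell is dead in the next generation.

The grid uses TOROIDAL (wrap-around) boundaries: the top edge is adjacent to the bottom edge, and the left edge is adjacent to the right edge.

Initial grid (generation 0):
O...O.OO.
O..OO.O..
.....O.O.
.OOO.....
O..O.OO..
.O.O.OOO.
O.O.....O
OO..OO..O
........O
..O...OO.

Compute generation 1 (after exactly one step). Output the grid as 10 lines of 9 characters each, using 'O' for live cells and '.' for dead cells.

Simulating step by step:
Generation 0 (given above): 34 live cells
Generation 1: 25 live cells
(generation 1 grid is the final answer)

Answer: O.O......
OOO......
O......OO
O......OO
........O
.........
.........
..OOOOO..
..OOO....
OOOOO....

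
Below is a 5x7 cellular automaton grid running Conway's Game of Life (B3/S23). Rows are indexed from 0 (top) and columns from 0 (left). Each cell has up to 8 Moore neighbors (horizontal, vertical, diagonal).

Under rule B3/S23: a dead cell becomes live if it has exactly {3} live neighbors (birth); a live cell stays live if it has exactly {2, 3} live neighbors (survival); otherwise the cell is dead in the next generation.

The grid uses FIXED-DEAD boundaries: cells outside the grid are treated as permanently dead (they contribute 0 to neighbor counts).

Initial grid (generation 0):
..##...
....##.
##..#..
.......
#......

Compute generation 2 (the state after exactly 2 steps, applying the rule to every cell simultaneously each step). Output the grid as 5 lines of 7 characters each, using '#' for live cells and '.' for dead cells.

Simulating step by step:
Generation 0 (given above): 8 live cells
Generation 1: 10 live cells
...##..
.##.##.
....##.
##.....
.......
Generation 2: 10 live cells
(generation 2 grid is the final answer)

Answer: ..####.
..#....
#.####.
.......
.......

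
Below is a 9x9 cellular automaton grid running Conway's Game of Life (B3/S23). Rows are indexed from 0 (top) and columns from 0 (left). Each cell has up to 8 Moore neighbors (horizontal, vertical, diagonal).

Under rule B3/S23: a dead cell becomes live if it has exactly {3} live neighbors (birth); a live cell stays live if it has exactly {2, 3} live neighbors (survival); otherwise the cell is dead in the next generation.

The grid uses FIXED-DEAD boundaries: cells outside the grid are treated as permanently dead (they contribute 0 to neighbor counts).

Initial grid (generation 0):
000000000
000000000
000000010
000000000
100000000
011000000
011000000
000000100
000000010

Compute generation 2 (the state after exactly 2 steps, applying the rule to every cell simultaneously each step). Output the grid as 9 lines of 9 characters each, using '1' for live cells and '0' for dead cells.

Simulating step by step:
Generation 0 (given above): 8 live cells
Generation 1: 5 live cells
000000000
000000000
000000000
000000000
010000000
101000000
011000000
000000000
000000000
Generation 2: 5 live cells
(generation 2 grid is the final answer)

Answer: 000000000
000000000
000000000
000000000
010000000
101000000
011000000
000000000
000000000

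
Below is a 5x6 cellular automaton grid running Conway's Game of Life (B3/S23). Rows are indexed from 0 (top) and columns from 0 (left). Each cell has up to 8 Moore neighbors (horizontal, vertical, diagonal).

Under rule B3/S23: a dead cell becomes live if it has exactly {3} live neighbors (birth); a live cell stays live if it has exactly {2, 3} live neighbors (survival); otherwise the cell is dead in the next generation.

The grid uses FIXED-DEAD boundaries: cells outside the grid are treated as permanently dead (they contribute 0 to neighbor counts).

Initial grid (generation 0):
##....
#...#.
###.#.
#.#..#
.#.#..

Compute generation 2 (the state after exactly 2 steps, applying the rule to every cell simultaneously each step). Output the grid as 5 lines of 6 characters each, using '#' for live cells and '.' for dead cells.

Answer: .##...
#.###.
..#.##
#.#.##
.#....

Derivation:
Simulating step by step:
Generation 0 (given above): 13 live cells
Generation 1: 12 live cells
##....
..##..
#.#.##
#...#.
.##...
Generation 2: 14 live cells
(generation 2 grid is the final answer)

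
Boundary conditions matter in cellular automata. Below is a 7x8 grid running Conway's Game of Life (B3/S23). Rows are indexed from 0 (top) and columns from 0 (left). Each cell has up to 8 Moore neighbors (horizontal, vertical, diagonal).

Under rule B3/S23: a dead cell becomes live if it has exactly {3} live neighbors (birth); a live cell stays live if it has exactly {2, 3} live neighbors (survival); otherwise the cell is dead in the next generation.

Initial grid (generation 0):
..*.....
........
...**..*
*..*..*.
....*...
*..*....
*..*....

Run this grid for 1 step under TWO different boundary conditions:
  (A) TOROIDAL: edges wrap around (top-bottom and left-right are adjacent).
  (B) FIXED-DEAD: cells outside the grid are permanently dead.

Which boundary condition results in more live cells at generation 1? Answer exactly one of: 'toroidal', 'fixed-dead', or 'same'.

Answer: toroidal

Derivation:
Under TOROIDAL boundary, generation 1:
........
...*....
...**..*
...*.*.*
...**..*
...**...
.***....
Population = 15

Under FIXED-DEAD boundary, generation 1:
........
...*....
...**...
...*.*..
...**...
...**...
........
Population = 9

Comparison: toroidal=15, fixed-dead=9 -> toroidal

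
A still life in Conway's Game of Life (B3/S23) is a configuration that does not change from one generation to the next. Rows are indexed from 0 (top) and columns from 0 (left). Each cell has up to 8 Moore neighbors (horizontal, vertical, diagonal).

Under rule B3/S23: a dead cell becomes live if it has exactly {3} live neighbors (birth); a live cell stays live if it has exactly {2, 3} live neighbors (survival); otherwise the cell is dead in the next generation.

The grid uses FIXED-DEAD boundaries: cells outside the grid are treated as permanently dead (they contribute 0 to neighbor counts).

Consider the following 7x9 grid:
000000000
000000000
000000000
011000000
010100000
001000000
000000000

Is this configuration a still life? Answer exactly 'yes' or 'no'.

Compute generation 1 and compare to generation 0 (given above):
Generation 1:
000000000
000000000
000000000
011000000
010100000
001000000
000000000
The grids are IDENTICAL -> still life.

Answer: yes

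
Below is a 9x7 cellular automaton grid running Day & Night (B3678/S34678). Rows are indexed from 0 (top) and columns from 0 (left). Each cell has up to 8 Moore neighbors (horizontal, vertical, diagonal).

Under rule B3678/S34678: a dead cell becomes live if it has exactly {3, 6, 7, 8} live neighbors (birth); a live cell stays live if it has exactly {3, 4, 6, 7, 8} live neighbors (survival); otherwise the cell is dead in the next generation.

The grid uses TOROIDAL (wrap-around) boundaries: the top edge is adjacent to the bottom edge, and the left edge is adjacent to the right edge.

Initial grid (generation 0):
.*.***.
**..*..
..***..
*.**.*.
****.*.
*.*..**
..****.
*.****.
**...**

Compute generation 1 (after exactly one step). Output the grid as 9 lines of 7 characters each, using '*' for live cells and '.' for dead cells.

Simulating step by step:
Generation 0 (given above): 36 live cells
Generation 1: 37 live cells
(generation 1 grid is the final answer)

Answer: **..**.
.*.*...
*.*.***
.****..
**.*.**
**.***.
*.***.*
*.*.*.*
**..*..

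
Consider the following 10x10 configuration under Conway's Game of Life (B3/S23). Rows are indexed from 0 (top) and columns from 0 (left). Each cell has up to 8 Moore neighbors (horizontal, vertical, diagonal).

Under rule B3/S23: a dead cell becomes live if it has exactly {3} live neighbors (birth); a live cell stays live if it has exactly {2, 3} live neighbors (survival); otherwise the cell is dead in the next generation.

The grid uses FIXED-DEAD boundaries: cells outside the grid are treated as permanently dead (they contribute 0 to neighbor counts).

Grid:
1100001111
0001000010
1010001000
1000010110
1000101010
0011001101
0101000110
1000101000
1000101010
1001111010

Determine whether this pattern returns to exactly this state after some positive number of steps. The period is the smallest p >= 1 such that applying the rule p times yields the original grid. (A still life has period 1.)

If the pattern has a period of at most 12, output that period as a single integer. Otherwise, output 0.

Answer: 0

Derivation:
Simulating and comparing each generation to the original:
Gen 0 (original, given above): 41 live cells
Gen 1: 42 live cells, differs from original
Gen 2: 35 live cells, differs from original
Gen 3: 18 live cells, differs from original
Gen 4: 18 live cells, differs from original
Gen 5: 16 live cells, differs from original
Gen 6: 19 live cells, differs from original
Gen 7: 14 live cells, differs from original
Gen 8: 15 live cells, differs from original
Gen 9: 14 live cells, differs from original
Gen 10: 15 live cells, differs from original
Gen 11: 17 live cells, differs from original
Gen 12: 15 live cells, differs from original
No period found within 12 steps.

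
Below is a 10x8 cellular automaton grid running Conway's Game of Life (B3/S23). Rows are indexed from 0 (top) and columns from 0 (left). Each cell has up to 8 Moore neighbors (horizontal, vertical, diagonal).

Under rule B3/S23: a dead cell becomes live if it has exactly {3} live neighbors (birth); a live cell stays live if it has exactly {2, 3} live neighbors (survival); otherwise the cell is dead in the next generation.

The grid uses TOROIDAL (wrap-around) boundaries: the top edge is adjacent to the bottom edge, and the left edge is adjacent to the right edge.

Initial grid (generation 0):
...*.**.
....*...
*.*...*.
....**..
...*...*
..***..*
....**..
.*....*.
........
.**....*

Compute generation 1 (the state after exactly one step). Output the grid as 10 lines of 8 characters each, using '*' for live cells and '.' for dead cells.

Answer: ..*****.
...**.**
...**...
...*****
..*..**.
..*..**.
..*.***.
.....*..
***.....
..*...*.

Derivation:
Simulating step by step:
Generation 0 (given above): 22 live cells
Generation 1: 32 live cells
(generation 1 grid is the final answer)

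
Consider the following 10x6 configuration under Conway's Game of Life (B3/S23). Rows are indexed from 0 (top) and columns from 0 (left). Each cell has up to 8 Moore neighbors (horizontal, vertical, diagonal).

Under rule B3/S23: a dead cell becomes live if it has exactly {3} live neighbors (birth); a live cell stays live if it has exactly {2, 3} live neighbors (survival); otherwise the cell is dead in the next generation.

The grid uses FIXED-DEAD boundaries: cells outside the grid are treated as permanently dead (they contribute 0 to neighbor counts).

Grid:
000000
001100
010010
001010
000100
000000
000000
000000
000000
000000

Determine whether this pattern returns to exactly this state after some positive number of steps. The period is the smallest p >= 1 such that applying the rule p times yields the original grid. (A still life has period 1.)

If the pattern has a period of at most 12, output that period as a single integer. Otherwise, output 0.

Answer: 1

Derivation:
Simulating and comparing each generation to the original:
Gen 0 (original, given above): 7 live cells
Gen 1: 7 live cells, MATCHES original -> period = 1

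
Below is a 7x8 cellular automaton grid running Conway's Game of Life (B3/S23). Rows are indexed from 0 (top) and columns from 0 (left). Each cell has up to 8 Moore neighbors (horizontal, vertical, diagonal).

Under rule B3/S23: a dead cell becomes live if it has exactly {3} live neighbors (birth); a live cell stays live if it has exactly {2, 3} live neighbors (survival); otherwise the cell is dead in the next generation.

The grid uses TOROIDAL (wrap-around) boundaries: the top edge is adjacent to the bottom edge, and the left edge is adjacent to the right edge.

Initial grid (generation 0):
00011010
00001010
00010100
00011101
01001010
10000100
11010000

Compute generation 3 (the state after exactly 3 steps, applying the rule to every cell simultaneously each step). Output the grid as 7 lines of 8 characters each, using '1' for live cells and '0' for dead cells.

Answer: 00011110
00101100
01000000
01101111
00010111
00001100
00000100

Derivation:
Simulating step by step:
Generation 0 (given above): 19 live cells
Generation 1: 23 live cells
00111001
00000010
00010000
00110000
10010011
10101101
11110101
Generation 2: 16 live cells
00001101
00101000
00110000
00111001
10000110
00000100
00000100
Generation 3: 21 live cells
(generation 3 grid is the final answer)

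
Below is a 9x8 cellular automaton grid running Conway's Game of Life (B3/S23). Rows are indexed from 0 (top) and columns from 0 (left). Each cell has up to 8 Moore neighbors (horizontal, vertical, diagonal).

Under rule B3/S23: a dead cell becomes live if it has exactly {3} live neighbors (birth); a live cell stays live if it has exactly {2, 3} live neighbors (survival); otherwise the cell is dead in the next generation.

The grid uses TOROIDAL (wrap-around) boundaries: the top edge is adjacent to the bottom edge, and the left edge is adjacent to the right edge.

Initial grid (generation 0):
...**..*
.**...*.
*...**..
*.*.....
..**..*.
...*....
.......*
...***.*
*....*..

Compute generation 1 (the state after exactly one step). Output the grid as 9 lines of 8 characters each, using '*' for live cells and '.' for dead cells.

Answer: ********
***...**
*.**.*.*
..*.**.*
.***....
..**....
...*..*.
*...**.*
*....*.*

Derivation:
Simulating step by step:
Generation 0 (given above): 22 live cells
Generation 1: 36 live cells
(generation 1 grid is the final answer)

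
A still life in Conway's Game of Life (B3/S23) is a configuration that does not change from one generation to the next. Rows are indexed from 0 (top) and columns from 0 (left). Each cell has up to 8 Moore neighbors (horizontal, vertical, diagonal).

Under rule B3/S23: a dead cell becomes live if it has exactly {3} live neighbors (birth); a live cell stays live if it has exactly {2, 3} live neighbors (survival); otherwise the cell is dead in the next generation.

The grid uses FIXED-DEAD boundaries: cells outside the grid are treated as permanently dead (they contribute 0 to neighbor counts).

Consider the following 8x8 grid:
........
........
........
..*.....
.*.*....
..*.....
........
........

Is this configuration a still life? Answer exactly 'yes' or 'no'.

Answer: yes

Derivation:
Compute generation 1 and compare to generation 0 (given above):
Generation 1:
........
........
........
..*.....
.*.*....
..*.....
........
........
The grids are IDENTICAL -> still life.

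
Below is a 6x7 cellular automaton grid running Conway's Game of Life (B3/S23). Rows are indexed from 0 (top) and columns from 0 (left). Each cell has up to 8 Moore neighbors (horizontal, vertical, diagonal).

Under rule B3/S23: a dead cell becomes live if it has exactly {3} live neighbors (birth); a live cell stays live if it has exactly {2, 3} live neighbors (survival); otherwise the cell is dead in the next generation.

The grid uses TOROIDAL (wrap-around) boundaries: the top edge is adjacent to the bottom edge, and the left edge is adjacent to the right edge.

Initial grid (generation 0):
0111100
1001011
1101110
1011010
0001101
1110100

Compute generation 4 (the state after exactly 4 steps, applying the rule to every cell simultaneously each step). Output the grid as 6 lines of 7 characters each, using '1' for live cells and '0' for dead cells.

Simulating step by step:
Generation 0 (given above): 24 live cells
Generation 1: 3 live cells
0000000
0000000
0000000
1000000
0000001
1000000
Generation 2: 2 live cells
0000000
0000000
0000000
0000000
1000001
0000000
Generation 3: 0 live cells
0000000
0000000
0000000
0000000
0000000
0000000
Generation 4: 0 live cells
(generation 4 grid is the final answer)

Answer: 0000000
0000000
0000000
0000000
0000000
0000000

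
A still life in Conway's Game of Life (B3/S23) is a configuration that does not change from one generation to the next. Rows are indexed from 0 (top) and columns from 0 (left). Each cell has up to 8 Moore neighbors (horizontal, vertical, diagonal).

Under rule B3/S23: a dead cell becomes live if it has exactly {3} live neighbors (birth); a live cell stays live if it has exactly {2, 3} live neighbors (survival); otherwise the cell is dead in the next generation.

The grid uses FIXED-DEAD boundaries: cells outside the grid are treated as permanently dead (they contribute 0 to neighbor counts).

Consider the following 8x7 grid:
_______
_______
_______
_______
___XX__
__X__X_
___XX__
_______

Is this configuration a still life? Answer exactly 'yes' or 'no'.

Compute generation 1 and compare to generation 0 (given above):
Generation 1:
_______
_______
_______
_______
___XX__
__X__X_
___XX__
_______
The grids are IDENTICAL -> still life.

Answer: yes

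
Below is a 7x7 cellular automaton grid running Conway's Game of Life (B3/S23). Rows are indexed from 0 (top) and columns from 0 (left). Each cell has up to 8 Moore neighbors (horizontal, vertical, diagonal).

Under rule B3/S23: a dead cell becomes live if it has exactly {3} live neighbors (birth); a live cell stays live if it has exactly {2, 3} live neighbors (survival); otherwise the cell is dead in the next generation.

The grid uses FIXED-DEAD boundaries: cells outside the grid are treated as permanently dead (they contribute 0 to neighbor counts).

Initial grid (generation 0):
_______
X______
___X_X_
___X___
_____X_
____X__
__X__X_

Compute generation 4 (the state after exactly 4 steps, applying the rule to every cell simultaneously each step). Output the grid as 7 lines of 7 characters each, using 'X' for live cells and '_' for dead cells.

Answer: _______
_______
_______
_______
____XX_
____XX_
_______

Derivation:
Simulating step by step:
Generation 0 (given above): 8 live cells
Generation 1: 4 live cells
_______
_______
____X__
_______
____X__
____XX_
_______
Generation 2: 4 live cells
_______
_______
_______
_______
____XX_
____XX_
_______
Generation 3: 4 live cells
_______
_______
_______
_______
____XX_
____XX_
_______
Generation 4: 4 live cells
(generation 4 grid is the final answer)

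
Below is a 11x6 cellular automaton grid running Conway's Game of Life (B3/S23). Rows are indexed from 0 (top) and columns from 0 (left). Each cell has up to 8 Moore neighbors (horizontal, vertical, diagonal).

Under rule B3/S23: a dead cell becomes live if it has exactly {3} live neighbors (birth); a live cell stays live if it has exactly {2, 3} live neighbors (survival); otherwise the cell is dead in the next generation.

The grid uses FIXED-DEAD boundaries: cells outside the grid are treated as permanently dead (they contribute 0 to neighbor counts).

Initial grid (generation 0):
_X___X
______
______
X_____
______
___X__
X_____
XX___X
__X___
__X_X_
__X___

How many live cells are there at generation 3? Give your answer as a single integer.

Simulating step by step:
Generation 0 (given above): 12 live cells
Generation 1: 9 live cells
______
______
______
______
______
______
XX____
XX____
__XX__
_XX___
___X__
Generation 2: 7 live cells
______
______
______
______
______
______
XX____
X_____
X__X__
_X____
__X___
Generation 3: 7 live cells
______
______
______
______
______
______
XX____
X_____
XX____
_XX___
______
Population at generation 3: 7

Answer: 7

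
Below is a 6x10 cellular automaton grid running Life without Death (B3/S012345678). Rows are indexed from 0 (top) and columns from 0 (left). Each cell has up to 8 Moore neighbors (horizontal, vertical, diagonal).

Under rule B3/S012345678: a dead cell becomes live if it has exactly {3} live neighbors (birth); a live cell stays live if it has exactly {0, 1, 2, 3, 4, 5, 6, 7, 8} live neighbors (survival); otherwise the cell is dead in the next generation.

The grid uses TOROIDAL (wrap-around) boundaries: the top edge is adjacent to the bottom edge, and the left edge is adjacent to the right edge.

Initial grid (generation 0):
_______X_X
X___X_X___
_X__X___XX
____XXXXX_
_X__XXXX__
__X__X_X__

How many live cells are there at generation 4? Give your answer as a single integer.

Answer: 42

Derivation:
Simulating step by step:
Generation 0 (given above): 22 live cells
Generation 1: 33 live cells
_____X_XXX
X___XXXX__
XX_XX___XX
X__XXXXXXX
_X_XXXXX__
__X_XX_X__
Generation 2: 39 live cells
___X_X_XXX
XX_XXXXX__
XXXXX___XX
X__XXXXXXX
XX_XXXXX_X
__X_XX_X__
Generation 3: 42 live cells
XX_X_X_XXX
XX_XXXXX__
XXXXX___XX
X__XXXXXXX
XX_XXXXX_X
_XX_XX_X__
Generation 4: 42 live cells
XX_X_X_XXX
XX_XXXXX__
XXXXX___XX
X__XXXXXXX
XX_XXXXX_X
_XX_XX_X__
Population at generation 4: 42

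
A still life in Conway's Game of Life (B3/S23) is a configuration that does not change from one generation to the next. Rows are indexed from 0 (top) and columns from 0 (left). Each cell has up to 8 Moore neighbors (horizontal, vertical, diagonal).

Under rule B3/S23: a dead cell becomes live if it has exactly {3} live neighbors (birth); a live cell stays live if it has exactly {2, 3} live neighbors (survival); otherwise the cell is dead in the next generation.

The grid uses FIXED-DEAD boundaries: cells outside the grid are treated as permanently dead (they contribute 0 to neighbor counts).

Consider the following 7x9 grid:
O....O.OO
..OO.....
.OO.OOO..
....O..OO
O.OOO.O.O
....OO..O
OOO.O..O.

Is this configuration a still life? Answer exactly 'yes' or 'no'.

Compute generation 1 and compare to generation 0 (given above):
Generation 1:
.........
..OO...O.
.OO.OOOO.
........O
......O.O
O.....O.O
.O.OOO...
Cell (0,0) differs: gen0=1 vs gen1=0 -> NOT a still life.

Answer: no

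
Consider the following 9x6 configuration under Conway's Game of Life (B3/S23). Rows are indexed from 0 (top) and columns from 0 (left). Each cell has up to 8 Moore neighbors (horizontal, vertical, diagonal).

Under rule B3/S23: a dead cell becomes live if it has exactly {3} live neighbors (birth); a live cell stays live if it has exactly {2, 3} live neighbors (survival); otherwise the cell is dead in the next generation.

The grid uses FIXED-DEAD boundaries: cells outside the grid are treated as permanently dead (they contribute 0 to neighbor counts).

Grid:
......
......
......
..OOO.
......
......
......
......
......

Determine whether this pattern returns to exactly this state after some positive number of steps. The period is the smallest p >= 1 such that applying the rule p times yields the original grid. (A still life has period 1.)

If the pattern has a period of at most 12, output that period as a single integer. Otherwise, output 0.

Simulating and comparing each generation to the original:
Gen 0 (original, given above): 3 live cells
Gen 1: 3 live cells, differs from original
Gen 2: 3 live cells, MATCHES original -> period = 2

Answer: 2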